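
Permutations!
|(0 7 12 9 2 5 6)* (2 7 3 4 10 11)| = |(0 3 4 10 11 2 5 6)(7 12 9)| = 24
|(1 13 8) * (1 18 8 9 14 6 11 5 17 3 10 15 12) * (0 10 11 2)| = |(0 10 15 12 1 13 9 14 6 2)(3 11 5 17)(8 18)| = 20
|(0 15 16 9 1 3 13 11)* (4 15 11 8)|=|(0 11)(1 3 13 8 4 15 16 9)|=8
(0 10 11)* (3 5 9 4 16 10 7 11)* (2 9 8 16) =(0 7 11)(2 9 4)(3 5 8 16 10) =[7, 1, 9, 5, 2, 8, 6, 11, 16, 4, 3, 0, 12, 13, 14, 15, 10]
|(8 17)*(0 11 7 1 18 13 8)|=8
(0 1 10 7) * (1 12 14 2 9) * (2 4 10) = (0 12 14 4 10 7)(1 2 9) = [12, 2, 9, 3, 10, 5, 6, 0, 8, 1, 7, 11, 14, 13, 4]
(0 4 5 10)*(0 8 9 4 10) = [10, 1, 2, 3, 5, 0, 6, 7, 9, 4, 8] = (0 10 8 9 4 5)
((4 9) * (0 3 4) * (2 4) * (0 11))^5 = ((0 3 2 4 9 11))^5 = (0 11 9 4 2 3)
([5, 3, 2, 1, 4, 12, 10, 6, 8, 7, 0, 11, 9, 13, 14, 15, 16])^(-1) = (16)(0 10 6 7 9 12 5)(1 3)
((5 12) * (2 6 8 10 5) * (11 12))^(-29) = ((2 6 8 10 5 11 12))^(-29) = (2 12 11 5 10 8 6)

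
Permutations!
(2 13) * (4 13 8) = (2 8 4 13) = [0, 1, 8, 3, 13, 5, 6, 7, 4, 9, 10, 11, 12, 2]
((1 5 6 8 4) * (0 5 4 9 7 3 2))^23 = ((0 5 6 8 9 7 3 2)(1 4))^23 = (0 2 3 7 9 8 6 5)(1 4)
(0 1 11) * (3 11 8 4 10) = (0 1 8 4 10 3 11) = [1, 8, 2, 11, 10, 5, 6, 7, 4, 9, 3, 0]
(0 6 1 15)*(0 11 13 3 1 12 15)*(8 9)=(0 6 12 15 11 13 3 1)(8 9)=[6, 0, 2, 1, 4, 5, 12, 7, 9, 8, 10, 13, 15, 3, 14, 11]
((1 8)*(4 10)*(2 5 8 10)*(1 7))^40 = (1 8 2 10 7 5 4)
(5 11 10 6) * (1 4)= (1 4)(5 11 10 6)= [0, 4, 2, 3, 1, 11, 5, 7, 8, 9, 6, 10]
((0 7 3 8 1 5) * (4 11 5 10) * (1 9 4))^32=((0 7 3 8 9 4 11 5)(1 10))^32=(11)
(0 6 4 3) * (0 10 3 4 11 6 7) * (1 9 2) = (0 7)(1 9 2)(3 10)(6 11) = [7, 9, 1, 10, 4, 5, 11, 0, 8, 2, 3, 6]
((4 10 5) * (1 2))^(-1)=((1 2)(4 10 5))^(-1)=(1 2)(4 5 10)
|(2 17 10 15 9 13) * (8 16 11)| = |(2 17 10 15 9 13)(8 16 11)| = 6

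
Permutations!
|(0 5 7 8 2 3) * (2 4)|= |(0 5 7 8 4 2 3)|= 7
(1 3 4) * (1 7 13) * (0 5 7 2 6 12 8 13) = (0 5 7)(1 3 4 2 6 12 8 13) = [5, 3, 6, 4, 2, 7, 12, 0, 13, 9, 10, 11, 8, 1]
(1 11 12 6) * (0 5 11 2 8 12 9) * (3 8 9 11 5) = [3, 2, 9, 8, 4, 5, 1, 7, 12, 0, 10, 11, 6] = (0 3 8 12 6 1 2 9)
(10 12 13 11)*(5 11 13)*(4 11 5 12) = (13)(4 11 10) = [0, 1, 2, 3, 11, 5, 6, 7, 8, 9, 4, 10, 12, 13]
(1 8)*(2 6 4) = [0, 8, 6, 3, 2, 5, 4, 7, 1] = (1 8)(2 6 4)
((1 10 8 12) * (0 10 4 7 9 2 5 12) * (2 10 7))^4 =((0 7 9 10 8)(1 4 2 5 12))^4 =(0 8 10 9 7)(1 12 5 2 4)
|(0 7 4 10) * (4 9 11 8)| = |(0 7 9 11 8 4 10)| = 7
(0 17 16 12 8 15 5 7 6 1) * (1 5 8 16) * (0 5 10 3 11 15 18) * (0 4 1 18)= [17, 5, 2, 11, 1, 7, 10, 6, 0, 9, 3, 15, 16, 13, 14, 8, 12, 18, 4]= (0 17 18 4 1 5 7 6 10 3 11 15 8)(12 16)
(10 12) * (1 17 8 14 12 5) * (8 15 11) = (1 17 15 11 8 14 12 10 5) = [0, 17, 2, 3, 4, 1, 6, 7, 14, 9, 5, 8, 10, 13, 12, 11, 16, 15]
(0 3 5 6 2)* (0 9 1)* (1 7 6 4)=(0 3 5 4 1)(2 9 7 6)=[3, 0, 9, 5, 1, 4, 2, 6, 8, 7]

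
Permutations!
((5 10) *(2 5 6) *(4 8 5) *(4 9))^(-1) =(2 6 10 5 8 4 9)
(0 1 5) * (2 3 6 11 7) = [1, 5, 3, 6, 4, 0, 11, 2, 8, 9, 10, 7] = (0 1 5)(2 3 6 11 7)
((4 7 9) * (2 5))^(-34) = (4 9 7)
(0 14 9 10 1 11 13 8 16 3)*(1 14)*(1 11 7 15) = (0 11 13 8 16 3)(1 7 15)(9 10 14) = [11, 7, 2, 0, 4, 5, 6, 15, 16, 10, 14, 13, 12, 8, 9, 1, 3]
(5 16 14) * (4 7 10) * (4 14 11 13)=[0, 1, 2, 3, 7, 16, 6, 10, 8, 9, 14, 13, 12, 4, 5, 15, 11]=(4 7 10 14 5 16 11 13)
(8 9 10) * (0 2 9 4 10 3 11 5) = [2, 1, 9, 11, 10, 0, 6, 7, 4, 3, 8, 5] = (0 2 9 3 11 5)(4 10 8)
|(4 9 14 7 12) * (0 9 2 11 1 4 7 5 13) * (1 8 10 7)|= 40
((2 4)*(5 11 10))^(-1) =((2 4)(5 11 10))^(-1) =(2 4)(5 10 11)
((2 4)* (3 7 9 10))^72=((2 4)(3 7 9 10))^72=(10)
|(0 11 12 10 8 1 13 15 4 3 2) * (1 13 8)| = 11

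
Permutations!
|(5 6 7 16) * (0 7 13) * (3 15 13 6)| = 7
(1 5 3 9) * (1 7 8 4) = (1 5 3 9 7 8 4) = [0, 5, 2, 9, 1, 3, 6, 8, 4, 7]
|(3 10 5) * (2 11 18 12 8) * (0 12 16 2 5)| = 12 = |(0 12 8 5 3 10)(2 11 18 16)|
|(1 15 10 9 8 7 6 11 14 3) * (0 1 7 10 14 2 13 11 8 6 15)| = 12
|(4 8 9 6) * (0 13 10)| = 12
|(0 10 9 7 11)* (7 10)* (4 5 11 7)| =4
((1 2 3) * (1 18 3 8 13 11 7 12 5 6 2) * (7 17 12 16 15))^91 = (2 11 5 8 17 6 13 12)(3 18)(7 16 15)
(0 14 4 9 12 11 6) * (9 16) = (0 14 4 16 9 12 11 6) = [14, 1, 2, 3, 16, 5, 0, 7, 8, 12, 10, 6, 11, 13, 4, 15, 9]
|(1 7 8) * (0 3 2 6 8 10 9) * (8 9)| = |(0 3 2 6 9)(1 7 10 8)| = 20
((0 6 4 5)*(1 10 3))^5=((0 6 4 5)(1 10 3))^5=(0 6 4 5)(1 3 10)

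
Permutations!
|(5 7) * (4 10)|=|(4 10)(5 7)|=2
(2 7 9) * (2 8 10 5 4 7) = (4 7 9 8 10 5) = [0, 1, 2, 3, 7, 4, 6, 9, 10, 8, 5]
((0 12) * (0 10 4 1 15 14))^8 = (0 12 10 4 1 15 14)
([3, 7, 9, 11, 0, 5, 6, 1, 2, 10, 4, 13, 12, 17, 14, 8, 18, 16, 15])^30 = (0 17 8 4 13 15 10 11 18 9 3 16 2)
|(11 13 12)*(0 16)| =6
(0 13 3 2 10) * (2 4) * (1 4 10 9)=(0 13 3 10)(1 4 2 9)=[13, 4, 9, 10, 2, 5, 6, 7, 8, 1, 0, 11, 12, 3]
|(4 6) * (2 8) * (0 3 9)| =6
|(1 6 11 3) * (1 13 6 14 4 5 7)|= 20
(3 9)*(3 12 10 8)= [0, 1, 2, 9, 4, 5, 6, 7, 3, 12, 8, 11, 10]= (3 9 12 10 8)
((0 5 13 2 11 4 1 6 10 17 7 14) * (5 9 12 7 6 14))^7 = (0 11 7 14 2 12 1 13 9 4 5)(6 10 17)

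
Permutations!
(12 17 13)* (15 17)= [0, 1, 2, 3, 4, 5, 6, 7, 8, 9, 10, 11, 15, 12, 14, 17, 16, 13]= (12 15 17 13)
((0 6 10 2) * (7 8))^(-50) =((0 6 10 2)(7 8))^(-50) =(0 10)(2 6)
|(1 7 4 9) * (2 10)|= 4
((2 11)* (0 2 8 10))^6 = (0 2 11 8 10)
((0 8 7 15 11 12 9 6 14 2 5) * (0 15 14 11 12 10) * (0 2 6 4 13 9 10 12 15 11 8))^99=((15)(2 5 11 12 10)(4 13 9)(6 8 7 14))^99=(15)(2 10 12 11 5)(6 14 7 8)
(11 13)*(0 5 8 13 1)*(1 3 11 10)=(0 5 8 13 10 1)(3 11)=[5, 0, 2, 11, 4, 8, 6, 7, 13, 9, 1, 3, 12, 10]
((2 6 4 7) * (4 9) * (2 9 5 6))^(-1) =(4 9 7)(5 6) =((4 7 9)(5 6))^(-1)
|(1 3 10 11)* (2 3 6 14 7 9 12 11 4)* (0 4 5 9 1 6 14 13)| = 33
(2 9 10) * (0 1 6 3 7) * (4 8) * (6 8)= [1, 8, 9, 7, 6, 5, 3, 0, 4, 10, 2]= (0 1 8 4 6 3 7)(2 9 10)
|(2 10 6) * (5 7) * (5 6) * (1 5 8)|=|(1 5 7 6 2 10 8)|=7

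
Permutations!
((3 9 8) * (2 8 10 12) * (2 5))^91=(12)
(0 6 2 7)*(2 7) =[6, 1, 2, 3, 4, 5, 7, 0] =(0 6 7)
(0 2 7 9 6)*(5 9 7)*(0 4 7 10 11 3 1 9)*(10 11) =(0 2 5)(1 9 6 4 7 11 3) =[2, 9, 5, 1, 7, 0, 4, 11, 8, 6, 10, 3]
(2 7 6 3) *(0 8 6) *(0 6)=(0 8)(2 7 6 3)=[8, 1, 7, 2, 4, 5, 3, 6, 0]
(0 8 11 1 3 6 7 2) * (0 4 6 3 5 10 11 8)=[0, 5, 4, 3, 6, 10, 7, 2, 8, 9, 11, 1]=(1 5 10 11)(2 4 6 7)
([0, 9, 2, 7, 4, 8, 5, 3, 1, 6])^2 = [0, 6, 2, 3, 4, 1, 8, 7, 9, 5]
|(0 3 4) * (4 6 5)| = |(0 3 6 5 4)| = 5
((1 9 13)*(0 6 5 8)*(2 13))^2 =(0 5)(1 2)(6 8)(9 13)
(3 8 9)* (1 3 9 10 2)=(1 3 8 10 2)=[0, 3, 1, 8, 4, 5, 6, 7, 10, 9, 2]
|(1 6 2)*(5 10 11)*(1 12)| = |(1 6 2 12)(5 10 11)| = 12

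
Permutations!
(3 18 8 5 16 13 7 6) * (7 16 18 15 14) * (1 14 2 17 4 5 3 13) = [0, 14, 17, 15, 5, 18, 13, 6, 3, 9, 10, 11, 12, 16, 7, 2, 1, 4, 8] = (1 14 7 6 13 16)(2 17 4 5 18 8 3 15)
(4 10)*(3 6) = (3 6)(4 10) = [0, 1, 2, 6, 10, 5, 3, 7, 8, 9, 4]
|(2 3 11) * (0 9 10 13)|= |(0 9 10 13)(2 3 11)|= 12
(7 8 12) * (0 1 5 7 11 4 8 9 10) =(0 1 5 7 9 10)(4 8 12 11) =[1, 5, 2, 3, 8, 7, 6, 9, 12, 10, 0, 4, 11]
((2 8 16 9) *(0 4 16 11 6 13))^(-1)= ((0 4 16 9 2 8 11 6 13))^(-1)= (0 13 6 11 8 2 9 16 4)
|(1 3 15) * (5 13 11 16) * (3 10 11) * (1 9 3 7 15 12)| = 11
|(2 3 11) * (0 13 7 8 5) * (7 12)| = 6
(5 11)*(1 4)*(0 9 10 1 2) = [9, 4, 0, 3, 2, 11, 6, 7, 8, 10, 1, 5] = (0 9 10 1 4 2)(5 11)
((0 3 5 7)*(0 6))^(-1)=((0 3 5 7 6))^(-1)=(0 6 7 5 3)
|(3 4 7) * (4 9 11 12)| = 6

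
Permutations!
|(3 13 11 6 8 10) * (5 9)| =|(3 13 11 6 8 10)(5 9)| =6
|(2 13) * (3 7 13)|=|(2 3 7 13)|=4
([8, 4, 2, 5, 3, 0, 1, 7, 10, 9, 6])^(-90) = [3, 10, 2, 1, 6, 4, 8, 7, 5, 9, 0]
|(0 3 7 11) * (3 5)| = |(0 5 3 7 11)| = 5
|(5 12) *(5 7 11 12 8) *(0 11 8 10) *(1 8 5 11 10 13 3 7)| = |(0 10)(1 8 11 12)(3 7 5 13)| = 4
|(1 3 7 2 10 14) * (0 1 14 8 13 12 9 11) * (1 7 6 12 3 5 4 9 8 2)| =70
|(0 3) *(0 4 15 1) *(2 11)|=|(0 3 4 15 1)(2 11)|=10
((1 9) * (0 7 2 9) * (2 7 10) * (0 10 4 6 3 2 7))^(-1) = ((0 4 6 3 2 9 1 10 7))^(-1) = (0 7 10 1 9 2 3 6 4)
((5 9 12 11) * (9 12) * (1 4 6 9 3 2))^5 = ((1 4 6 9 3 2)(5 12 11))^5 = (1 2 3 9 6 4)(5 11 12)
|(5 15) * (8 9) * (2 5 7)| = |(2 5 15 7)(8 9)| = 4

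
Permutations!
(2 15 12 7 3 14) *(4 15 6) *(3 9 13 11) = (2 6 4 15 12 7 9 13 11 3 14) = [0, 1, 6, 14, 15, 5, 4, 9, 8, 13, 10, 3, 7, 11, 2, 12]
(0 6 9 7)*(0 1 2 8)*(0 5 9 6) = (1 2 8 5 9 7) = [0, 2, 8, 3, 4, 9, 6, 1, 5, 7]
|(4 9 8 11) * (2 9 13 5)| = 7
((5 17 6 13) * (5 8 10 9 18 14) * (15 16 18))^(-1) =((5 17 6 13 8 10 9 15 16 18 14))^(-1) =(5 14 18 16 15 9 10 8 13 6 17)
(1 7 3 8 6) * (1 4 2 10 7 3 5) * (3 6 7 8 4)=(1 6 3 4 2 10 8 7 5)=[0, 6, 10, 4, 2, 1, 3, 5, 7, 9, 8]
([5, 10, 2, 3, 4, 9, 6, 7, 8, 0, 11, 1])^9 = (11)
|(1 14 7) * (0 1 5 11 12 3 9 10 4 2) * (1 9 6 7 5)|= |(0 9 10 4 2)(1 14 5 11 12 3 6 7)|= 40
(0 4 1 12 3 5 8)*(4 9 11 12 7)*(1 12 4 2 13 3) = (0 9 11 4 12 1 7 2 13 3 5 8) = [9, 7, 13, 5, 12, 8, 6, 2, 0, 11, 10, 4, 1, 3]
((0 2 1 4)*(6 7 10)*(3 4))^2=((0 2 1 3 4)(6 7 10))^2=(0 1 4 2 3)(6 10 7)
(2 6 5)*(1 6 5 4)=[0, 6, 5, 3, 1, 2, 4]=(1 6 4)(2 5)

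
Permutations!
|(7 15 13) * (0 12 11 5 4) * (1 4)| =6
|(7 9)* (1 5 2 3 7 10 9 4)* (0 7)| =14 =|(0 7 4 1 5 2 3)(9 10)|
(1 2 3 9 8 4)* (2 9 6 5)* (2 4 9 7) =(1 7 2 3 6 5 4)(8 9) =[0, 7, 3, 6, 1, 4, 5, 2, 9, 8]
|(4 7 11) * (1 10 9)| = 3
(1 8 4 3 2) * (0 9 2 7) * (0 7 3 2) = (0 9)(1 8 4 2) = [9, 8, 1, 3, 2, 5, 6, 7, 4, 0]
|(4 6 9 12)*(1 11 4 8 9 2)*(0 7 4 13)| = |(0 7 4 6 2 1 11 13)(8 9 12)| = 24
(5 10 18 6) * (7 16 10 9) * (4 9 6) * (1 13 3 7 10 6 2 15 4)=[0, 13, 15, 7, 9, 2, 5, 16, 8, 10, 18, 11, 12, 3, 14, 4, 6, 17, 1]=(1 13 3 7 16 6 5 2 15 4 9 10 18)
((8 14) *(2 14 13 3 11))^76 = ((2 14 8 13 3 11))^76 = (2 3 8)(11 13 14)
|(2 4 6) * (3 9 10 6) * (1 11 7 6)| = 9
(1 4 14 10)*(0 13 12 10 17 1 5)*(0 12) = (0 13)(1 4 14 17)(5 12 10) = [13, 4, 2, 3, 14, 12, 6, 7, 8, 9, 5, 11, 10, 0, 17, 15, 16, 1]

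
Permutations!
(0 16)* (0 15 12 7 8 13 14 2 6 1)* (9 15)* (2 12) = (0 16 9 15 2 6 1)(7 8 13 14 12) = [16, 0, 6, 3, 4, 5, 1, 8, 13, 15, 10, 11, 7, 14, 12, 2, 9]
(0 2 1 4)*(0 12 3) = [2, 4, 1, 0, 12, 5, 6, 7, 8, 9, 10, 11, 3] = (0 2 1 4 12 3)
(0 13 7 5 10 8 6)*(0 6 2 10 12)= [13, 1, 10, 3, 4, 12, 6, 5, 2, 9, 8, 11, 0, 7]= (0 13 7 5 12)(2 10 8)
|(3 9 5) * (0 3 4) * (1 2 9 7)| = 8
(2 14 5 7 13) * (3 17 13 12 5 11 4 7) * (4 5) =(2 14 11 5 3 17 13)(4 7 12) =[0, 1, 14, 17, 7, 3, 6, 12, 8, 9, 10, 5, 4, 2, 11, 15, 16, 13]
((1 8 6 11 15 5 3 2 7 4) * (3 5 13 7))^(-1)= (1 4 7 13 15 11 6 8)(2 3)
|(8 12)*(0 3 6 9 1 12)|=7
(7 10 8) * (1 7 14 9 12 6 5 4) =(1 7 10 8 14 9 12 6 5 4) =[0, 7, 2, 3, 1, 4, 5, 10, 14, 12, 8, 11, 6, 13, 9]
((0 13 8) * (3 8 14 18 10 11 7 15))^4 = (0 10 3 14 7)(8 18 15 13 11)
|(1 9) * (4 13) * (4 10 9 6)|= |(1 6 4 13 10 9)|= 6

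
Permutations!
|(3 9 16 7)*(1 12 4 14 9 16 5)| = 6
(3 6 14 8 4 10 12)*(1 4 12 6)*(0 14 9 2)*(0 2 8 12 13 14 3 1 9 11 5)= [3, 4, 2, 9, 10, 0, 11, 7, 13, 8, 6, 5, 1, 14, 12]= (0 3 9 8 13 14 12 1 4 10 6 11 5)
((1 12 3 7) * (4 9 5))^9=(1 12 3 7)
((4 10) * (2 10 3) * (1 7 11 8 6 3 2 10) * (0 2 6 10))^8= ((0 2 1 7 11 8 10 4 6 3))^8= (0 6 10 11 1)(2 3 4 8 7)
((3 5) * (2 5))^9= ((2 5 3))^9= (5)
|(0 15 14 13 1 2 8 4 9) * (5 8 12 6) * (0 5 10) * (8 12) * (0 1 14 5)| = 22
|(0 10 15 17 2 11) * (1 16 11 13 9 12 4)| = 12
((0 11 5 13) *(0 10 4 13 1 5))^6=((0 11)(1 5)(4 13 10))^6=(13)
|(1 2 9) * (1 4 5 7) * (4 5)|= |(1 2 9 5 7)|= 5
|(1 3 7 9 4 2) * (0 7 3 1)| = |(0 7 9 4 2)| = 5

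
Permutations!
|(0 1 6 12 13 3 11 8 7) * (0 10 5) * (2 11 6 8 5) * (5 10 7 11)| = 28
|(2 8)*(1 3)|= |(1 3)(2 8)|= 2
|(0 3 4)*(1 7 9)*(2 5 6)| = |(0 3 4)(1 7 9)(2 5 6)| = 3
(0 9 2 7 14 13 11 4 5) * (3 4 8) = (0 9 2 7 14 13 11 8 3 4 5) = [9, 1, 7, 4, 5, 0, 6, 14, 3, 2, 10, 8, 12, 11, 13]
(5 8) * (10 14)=(5 8)(10 14)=[0, 1, 2, 3, 4, 8, 6, 7, 5, 9, 14, 11, 12, 13, 10]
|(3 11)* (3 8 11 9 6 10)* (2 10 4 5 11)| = |(2 10 3 9 6 4 5 11 8)| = 9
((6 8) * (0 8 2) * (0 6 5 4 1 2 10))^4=(0 1)(2 8)(4 10)(5 6)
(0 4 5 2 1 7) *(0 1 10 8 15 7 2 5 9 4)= (1 2 10 8 15 7)(4 9)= [0, 2, 10, 3, 9, 5, 6, 1, 15, 4, 8, 11, 12, 13, 14, 7]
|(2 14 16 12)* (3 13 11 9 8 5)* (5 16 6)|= 11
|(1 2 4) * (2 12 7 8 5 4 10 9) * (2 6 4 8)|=8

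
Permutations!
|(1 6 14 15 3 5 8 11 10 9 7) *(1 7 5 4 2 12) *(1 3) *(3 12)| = |(1 6 14 15)(2 3 4)(5 8 11 10 9)| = 60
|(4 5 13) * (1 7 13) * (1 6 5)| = |(1 7 13 4)(5 6)| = 4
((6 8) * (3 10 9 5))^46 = ((3 10 9 5)(6 8))^46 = (3 9)(5 10)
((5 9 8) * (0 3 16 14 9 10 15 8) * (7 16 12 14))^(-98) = (16)(0 12 9 3 14)(5 15)(8 10)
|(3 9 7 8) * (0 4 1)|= 12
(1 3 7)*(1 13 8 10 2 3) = [0, 1, 3, 7, 4, 5, 6, 13, 10, 9, 2, 11, 12, 8] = (2 3 7 13 8 10)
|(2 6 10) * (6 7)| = |(2 7 6 10)| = 4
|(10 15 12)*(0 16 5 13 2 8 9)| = 21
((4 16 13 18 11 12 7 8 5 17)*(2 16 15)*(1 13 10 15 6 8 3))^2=((1 13 18 11 12 7 3)(2 16 10 15)(4 6 8 5 17))^2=(1 18 12 3 13 11 7)(2 10)(4 8 17 6 5)(15 16)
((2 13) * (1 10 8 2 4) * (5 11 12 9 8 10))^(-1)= ((1 5 11 12 9 8 2 13 4))^(-1)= (1 4 13 2 8 9 12 11 5)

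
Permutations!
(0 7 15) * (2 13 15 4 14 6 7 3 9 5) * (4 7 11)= (0 3 9 5 2 13 15)(4 14 6 11)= [3, 1, 13, 9, 14, 2, 11, 7, 8, 5, 10, 4, 12, 15, 6, 0]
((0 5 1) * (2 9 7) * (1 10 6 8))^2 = (0 10 8)(1 5 6)(2 7 9)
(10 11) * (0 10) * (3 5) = (0 10 11)(3 5) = [10, 1, 2, 5, 4, 3, 6, 7, 8, 9, 11, 0]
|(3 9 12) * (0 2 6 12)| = 6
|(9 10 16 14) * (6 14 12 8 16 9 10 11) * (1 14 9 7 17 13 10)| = |(1 14)(6 9 11)(7 17 13 10)(8 16 12)| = 12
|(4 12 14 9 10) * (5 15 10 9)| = |(4 12 14 5 15 10)| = 6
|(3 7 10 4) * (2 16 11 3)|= 7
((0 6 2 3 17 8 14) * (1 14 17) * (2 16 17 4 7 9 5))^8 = (0 5 17 1 7 6 2 8 14 9 16 3 4)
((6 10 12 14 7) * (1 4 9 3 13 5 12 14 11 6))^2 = (1 9 13 12 6 14)(3 5 11 10 7 4)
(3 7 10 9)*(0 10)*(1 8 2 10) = (0 1 8 2 10 9 3 7) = [1, 8, 10, 7, 4, 5, 6, 0, 2, 3, 9]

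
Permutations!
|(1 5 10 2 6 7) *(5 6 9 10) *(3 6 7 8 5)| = 12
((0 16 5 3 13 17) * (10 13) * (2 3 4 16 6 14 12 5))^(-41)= (0 2 14 10 5 17 16 6 3 12 13 4)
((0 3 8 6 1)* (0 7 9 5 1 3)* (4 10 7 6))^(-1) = (1 5 9 7 10 4 8 3 6)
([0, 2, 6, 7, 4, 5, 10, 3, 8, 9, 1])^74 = (1 6)(2 10)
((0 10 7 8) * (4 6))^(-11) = (0 10 7 8)(4 6)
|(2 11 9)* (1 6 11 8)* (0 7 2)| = |(0 7 2 8 1 6 11 9)| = 8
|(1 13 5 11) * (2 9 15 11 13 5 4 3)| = |(1 5 13 4 3 2 9 15 11)| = 9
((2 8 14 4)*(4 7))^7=((2 8 14 7 4))^7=(2 14 4 8 7)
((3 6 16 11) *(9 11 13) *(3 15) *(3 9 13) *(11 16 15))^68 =(3 9 6 16 15)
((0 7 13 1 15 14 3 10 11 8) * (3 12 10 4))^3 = ((0 7 13 1 15 14 12 10 11 8)(3 4))^3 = (0 1 12 8 13 14 11 7 15 10)(3 4)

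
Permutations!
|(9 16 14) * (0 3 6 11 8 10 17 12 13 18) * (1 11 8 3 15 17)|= 6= |(0 15 17 12 13 18)(1 11 3 6 8 10)(9 16 14)|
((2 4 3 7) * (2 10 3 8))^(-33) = (10)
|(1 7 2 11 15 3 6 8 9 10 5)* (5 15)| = 30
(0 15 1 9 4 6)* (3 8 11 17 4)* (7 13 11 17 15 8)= [8, 9, 2, 7, 6, 5, 0, 13, 17, 3, 10, 15, 12, 11, 14, 1, 16, 4]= (0 8 17 4 6)(1 9 3 7 13 11 15)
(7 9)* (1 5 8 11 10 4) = [0, 5, 2, 3, 1, 8, 6, 9, 11, 7, 4, 10] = (1 5 8 11 10 4)(7 9)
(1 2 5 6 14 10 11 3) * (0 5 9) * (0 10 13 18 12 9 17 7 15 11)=(0 5 6 14 13 18 12 9 10)(1 2 17 7 15 11 3)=[5, 2, 17, 1, 4, 6, 14, 15, 8, 10, 0, 3, 9, 18, 13, 11, 16, 7, 12]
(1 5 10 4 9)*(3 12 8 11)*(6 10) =(1 5 6 10 4 9)(3 12 8 11) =[0, 5, 2, 12, 9, 6, 10, 7, 11, 1, 4, 3, 8]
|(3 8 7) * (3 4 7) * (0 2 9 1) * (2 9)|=|(0 9 1)(3 8)(4 7)|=6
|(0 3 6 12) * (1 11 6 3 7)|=|(0 7 1 11 6 12)|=6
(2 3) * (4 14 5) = (2 3)(4 14 5) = [0, 1, 3, 2, 14, 4, 6, 7, 8, 9, 10, 11, 12, 13, 5]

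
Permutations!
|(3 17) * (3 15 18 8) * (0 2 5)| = 15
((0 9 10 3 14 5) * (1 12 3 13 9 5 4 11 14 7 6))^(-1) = ((0 5)(1 12 3 7 6)(4 11 14)(9 10 13))^(-1) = (0 5)(1 6 7 3 12)(4 14 11)(9 13 10)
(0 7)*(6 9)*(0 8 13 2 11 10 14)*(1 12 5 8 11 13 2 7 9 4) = (0 9 6 4 1 12 5 8 2 13 7 11 10 14) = [9, 12, 13, 3, 1, 8, 4, 11, 2, 6, 14, 10, 5, 7, 0]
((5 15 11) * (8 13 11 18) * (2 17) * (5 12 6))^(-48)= (18)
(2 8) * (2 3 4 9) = [0, 1, 8, 4, 9, 5, 6, 7, 3, 2] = (2 8 3 4 9)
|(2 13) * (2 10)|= |(2 13 10)|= 3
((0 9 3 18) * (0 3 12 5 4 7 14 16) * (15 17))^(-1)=(0 16 14 7 4 5 12 9)(3 18)(15 17)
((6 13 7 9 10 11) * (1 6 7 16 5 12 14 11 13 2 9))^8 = (1 12 10)(2 11 16)(5 9 7)(6 14 13)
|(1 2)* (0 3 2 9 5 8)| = 7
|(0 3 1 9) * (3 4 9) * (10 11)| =6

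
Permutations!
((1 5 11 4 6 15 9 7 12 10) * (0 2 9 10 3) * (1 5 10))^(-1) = (0 3 12 7 9 2)(1 15 6 4 11 5 10)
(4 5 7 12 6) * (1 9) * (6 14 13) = (1 9)(4 5 7 12 14 13 6) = [0, 9, 2, 3, 5, 7, 4, 12, 8, 1, 10, 11, 14, 6, 13]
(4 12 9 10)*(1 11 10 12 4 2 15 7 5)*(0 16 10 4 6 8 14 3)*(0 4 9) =[16, 11, 15, 4, 6, 1, 8, 5, 14, 12, 2, 9, 0, 13, 3, 7, 10] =(0 16 10 2 15 7 5 1 11 9 12)(3 4 6 8 14)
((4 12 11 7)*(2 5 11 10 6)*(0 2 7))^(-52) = ((0 2 5 11)(4 12 10 6 7))^(-52) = (4 6 12 7 10)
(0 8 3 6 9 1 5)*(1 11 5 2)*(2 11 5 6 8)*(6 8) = [2, 11, 1, 6, 4, 0, 9, 7, 3, 5, 10, 8] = (0 2 1 11 8 3 6 9 5)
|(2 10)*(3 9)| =|(2 10)(3 9)| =2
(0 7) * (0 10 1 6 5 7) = [0, 6, 2, 3, 4, 7, 5, 10, 8, 9, 1] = (1 6 5 7 10)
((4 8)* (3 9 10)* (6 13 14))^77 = (3 10 9)(4 8)(6 14 13)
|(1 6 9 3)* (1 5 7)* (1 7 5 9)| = |(1 6)(3 9)| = 2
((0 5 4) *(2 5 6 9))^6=(9)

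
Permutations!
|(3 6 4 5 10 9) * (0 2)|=6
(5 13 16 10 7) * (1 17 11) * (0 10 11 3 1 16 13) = (0 10 7 5)(1 17 3)(11 16) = [10, 17, 2, 1, 4, 0, 6, 5, 8, 9, 7, 16, 12, 13, 14, 15, 11, 3]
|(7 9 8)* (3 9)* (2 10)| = |(2 10)(3 9 8 7)| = 4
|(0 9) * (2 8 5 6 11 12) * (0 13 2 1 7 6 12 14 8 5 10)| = 13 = |(0 9 13 2 5 12 1 7 6 11 14 8 10)|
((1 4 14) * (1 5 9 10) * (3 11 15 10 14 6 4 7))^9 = ((1 7 3 11 15 10)(4 6)(5 9 14))^9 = (1 11)(3 10)(4 6)(7 15)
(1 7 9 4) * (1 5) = (1 7 9 4 5) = [0, 7, 2, 3, 5, 1, 6, 9, 8, 4]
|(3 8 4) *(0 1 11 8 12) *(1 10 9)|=9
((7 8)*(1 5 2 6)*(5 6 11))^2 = ((1 6)(2 11 5)(7 8))^2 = (2 5 11)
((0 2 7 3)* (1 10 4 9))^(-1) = ((0 2 7 3)(1 10 4 9))^(-1) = (0 3 7 2)(1 9 4 10)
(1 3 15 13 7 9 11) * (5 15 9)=(1 3 9 11)(5 15 13 7)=[0, 3, 2, 9, 4, 15, 6, 5, 8, 11, 10, 1, 12, 7, 14, 13]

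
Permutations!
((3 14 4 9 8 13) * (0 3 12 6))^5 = ((0 3 14 4 9 8 13 12 6))^5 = (0 8 3 13 14 12 4 6 9)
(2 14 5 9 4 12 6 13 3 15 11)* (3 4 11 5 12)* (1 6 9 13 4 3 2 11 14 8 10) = [0, 6, 8, 15, 2, 13, 4, 7, 10, 14, 1, 11, 9, 3, 12, 5] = (1 6 4 2 8 10)(3 15 5 13)(9 14 12)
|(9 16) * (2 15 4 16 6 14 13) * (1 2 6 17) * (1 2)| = |(2 15 4 16 9 17)(6 14 13)| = 6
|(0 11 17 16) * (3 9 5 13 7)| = 20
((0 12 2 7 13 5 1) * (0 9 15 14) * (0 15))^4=(15)(0 13)(1 2)(5 12)(7 9)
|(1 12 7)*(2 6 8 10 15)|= 15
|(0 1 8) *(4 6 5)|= 3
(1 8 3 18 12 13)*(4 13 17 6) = (1 8 3 18 12 17 6 4 13) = [0, 8, 2, 18, 13, 5, 4, 7, 3, 9, 10, 11, 17, 1, 14, 15, 16, 6, 12]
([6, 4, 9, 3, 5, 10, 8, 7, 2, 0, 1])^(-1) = [9, 10, 8, 3, 1, 4, 0, 7, 6, 2, 5]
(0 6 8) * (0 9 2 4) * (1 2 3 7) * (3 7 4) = (0 6 8 9 7 1 2 3 4) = [6, 2, 3, 4, 0, 5, 8, 1, 9, 7]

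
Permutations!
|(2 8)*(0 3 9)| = 6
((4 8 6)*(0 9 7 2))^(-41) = ((0 9 7 2)(4 8 6))^(-41) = (0 2 7 9)(4 8 6)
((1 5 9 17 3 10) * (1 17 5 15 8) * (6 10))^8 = (17)(1 8 15)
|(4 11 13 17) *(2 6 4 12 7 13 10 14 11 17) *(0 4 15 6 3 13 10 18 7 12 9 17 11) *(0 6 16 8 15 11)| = |(0 4)(2 3 13)(6 11 18 7 10 14)(8 15 16)(9 17)| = 6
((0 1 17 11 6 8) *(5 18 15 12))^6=(5 15)(12 18)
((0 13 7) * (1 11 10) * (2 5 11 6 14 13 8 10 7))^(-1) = (0 7 11 5 2 13 14 6 1 10 8)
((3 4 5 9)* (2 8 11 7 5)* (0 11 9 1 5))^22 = (0 11 7)(2 9 4 8 3)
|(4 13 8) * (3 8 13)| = |(13)(3 8 4)| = 3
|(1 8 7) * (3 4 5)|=|(1 8 7)(3 4 5)|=3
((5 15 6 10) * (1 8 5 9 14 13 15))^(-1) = (1 5 8)(6 15 13 14 9 10)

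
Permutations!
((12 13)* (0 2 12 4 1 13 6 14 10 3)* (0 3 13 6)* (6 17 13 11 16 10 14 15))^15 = ((0 2 12)(1 17 13 4)(6 15)(10 11 16))^15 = (1 4 13 17)(6 15)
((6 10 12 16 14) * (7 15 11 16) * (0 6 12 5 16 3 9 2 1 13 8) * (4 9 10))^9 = ((0 6 4 9 2 1 13 8)(3 10 5 16 14 12 7 15 11))^9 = (16)(0 6 4 9 2 1 13 8)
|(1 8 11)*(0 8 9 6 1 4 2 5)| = |(0 8 11 4 2 5)(1 9 6)| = 6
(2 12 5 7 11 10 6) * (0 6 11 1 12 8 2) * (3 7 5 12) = [6, 3, 8, 7, 4, 5, 0, 1, 2, 9, 11, 10, 12] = (12)(0 6)(1 3 7)(2 8)(10 11)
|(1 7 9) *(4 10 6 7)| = 6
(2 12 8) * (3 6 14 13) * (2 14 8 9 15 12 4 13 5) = (2 4 13 3 6 8 14 5)(9 15 12) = [0, 1, 4, 6, 13, 2, 8, 7, 14, 15, 10, 11, 9, 3, 5, 12]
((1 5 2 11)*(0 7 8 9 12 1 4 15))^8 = ((0 7 8 9 12 1 5 2 11 4 15))^8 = (0 11 1 8 15 2 12 7 4 5 9)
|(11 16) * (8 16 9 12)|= 5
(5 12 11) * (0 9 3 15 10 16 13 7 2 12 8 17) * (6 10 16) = (0 9 3 15 16 13 7 2 12 11 5 8 17)(6 10) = [9, 1, 12, 15, 4, 8, 10, 2, 17, 3, 6, 5, 11, 7, 14, 16, 13, 0]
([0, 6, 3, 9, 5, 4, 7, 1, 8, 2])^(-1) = [0, 7, 9, 2, 5, 4, 1, 6, 8, 3]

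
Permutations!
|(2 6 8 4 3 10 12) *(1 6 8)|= |(1 6)(2 8 4 3 10 12)|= 6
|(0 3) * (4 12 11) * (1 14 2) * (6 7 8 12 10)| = 42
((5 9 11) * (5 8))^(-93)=(5 8 11 9)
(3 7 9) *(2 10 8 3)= [0, 1, 10, 7, 4, 5, 6, 9, 3, 2, 8]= (2 10 8 3 7 9)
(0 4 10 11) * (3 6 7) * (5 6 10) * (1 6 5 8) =(0 4 8 1 6 7 3 10 11) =[4, 6, 2, 10, 8, 5, 7, 3, 1, 9, 11, 0]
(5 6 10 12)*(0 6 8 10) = (0 6)(5 8 10 12) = [6, 1, 2, 3, 4, 8, 0, 7, 10, 9, 12, 11, 5]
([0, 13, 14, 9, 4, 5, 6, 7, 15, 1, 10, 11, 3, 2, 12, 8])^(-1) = (1 9 3 12 14 2 13)(8 15)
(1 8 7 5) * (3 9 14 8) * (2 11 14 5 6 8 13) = (1 3 9 5)(2 11 14 13)(6 8 7) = [0, 3, 11, 9, 4, 1, 8, 6, 7, 5, 10, 14, 12, 2, 13]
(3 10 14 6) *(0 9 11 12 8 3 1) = [9, 0, 2, 10, 4, 5, 1, 7, 3, 11, 14, 12, 8, 13, 6] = (0 9 11 12 8 3 10 14 6 1)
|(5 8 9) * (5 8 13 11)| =|(5 13 11)(8 9)| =6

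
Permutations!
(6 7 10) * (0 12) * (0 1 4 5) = (0 12 1 4 5)(6 7 10) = [12, 4, 2, 3, 5, 0, 7, 10, 8, 9, 6, 11, 1]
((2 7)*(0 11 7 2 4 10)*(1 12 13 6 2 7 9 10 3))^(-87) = (0 11 9 10)(1 12 13 6 2 7 4 3)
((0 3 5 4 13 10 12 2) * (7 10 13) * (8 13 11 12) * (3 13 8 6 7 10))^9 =((0 13 11 12 2)(3 5 4 10 6 7))^9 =(0 2 12 11 13)(3 10)(4 7)(5 6)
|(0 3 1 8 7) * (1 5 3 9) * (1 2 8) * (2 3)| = 7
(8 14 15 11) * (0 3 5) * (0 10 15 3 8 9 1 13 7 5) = (0 8 14 3)(1 13 7 5 10 15 11 9) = [8, 13, 2, 0, 4, 10, 6, 5, 14, 1, 15, 9, 12, 7, 3, 11]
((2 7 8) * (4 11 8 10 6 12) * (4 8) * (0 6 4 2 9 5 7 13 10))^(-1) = ((0 6 12 8 9 5 7)(2 13 10 4 11))^(-1) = (0 7 5 9 8 12 6)(2 11 4 10 13)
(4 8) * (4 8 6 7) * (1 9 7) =(1 9 7 4 6) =[0, 9, 2, 3, 6, 5, 1, 4, 8, 7]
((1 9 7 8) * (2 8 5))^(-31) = ((1 9 7 5 2 8))^(-31) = (1 8 2 5 7 9)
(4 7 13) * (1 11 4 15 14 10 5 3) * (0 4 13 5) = [4, 11, 2, 1, 7, 3, 6, 5, 8, 9, 0, 13, 12, 15, 10, 14] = (0 4 7 5 3 1 11 13 15 14 10)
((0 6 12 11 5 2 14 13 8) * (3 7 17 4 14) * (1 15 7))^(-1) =((0 6 12 11 5 2 3 1 15 7 17 4 14 13 8))^(-1) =(0 8 13 14 4 17 7 15 1 3 2 5 11 12 6)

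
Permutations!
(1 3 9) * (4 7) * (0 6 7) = (0 6 7 4)(1 3 9) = [6, 3, 2, 9, 0, 5, 7, 4, 8, 1]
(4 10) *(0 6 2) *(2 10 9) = (0 6 10 4 9 2) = [6, 1, 0, 3, 9, 5, 10, 7, 8, 2, 4]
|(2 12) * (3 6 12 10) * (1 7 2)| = 7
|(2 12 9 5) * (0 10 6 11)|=|(0 10 6 11)(2 12 9 5)|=4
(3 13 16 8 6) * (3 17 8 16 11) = (3 13 11)(6 17 8) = [0, 1, 2, 13, 4, 5, 17, 7, 6, 9, 10, 3, 12, 11, 14, 15, 16, 8]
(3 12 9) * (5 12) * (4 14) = (3 5 12 9)(4 14) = [0, 1, 2, 5, 14, 12, 6, 7, 8, 3, 10, 11, 9, 13, 4]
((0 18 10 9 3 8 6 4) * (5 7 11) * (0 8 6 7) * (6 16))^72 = ((0 18 10 9 3 16 6 4 8 7 11 5))^72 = (18)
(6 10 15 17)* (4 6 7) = (4 6 10 15 17 7) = [0, 1, 2, 3, 6, 5, 10, 4, 8, 9, 15, 11, 12, 13, 14, 17, 16, 7]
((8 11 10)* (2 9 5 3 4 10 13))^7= (2 11 10 3 9 13 8 4 5)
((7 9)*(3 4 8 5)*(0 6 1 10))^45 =((0 6 1 10)(3 4 8 5)(7 9))^45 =(0 6 1 10)(3 4 8 5)(7 9)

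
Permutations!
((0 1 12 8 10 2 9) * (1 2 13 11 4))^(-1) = (0 9 2)(1 4 11 13 10 8 12)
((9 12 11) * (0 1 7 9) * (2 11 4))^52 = ((0 1 7 9 12 4 2 11))^52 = (0 12)(1 4)(2 7)(9 11)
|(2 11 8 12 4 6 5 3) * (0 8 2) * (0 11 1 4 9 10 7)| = 42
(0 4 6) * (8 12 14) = (0 4 6)(8 12 14) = [4, 1, 2, 3, 6, 5, 0, 7, 12, 9, 10, 11, 14, 13, 8]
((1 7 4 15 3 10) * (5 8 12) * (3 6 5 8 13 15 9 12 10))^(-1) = (1 10 8 12 9 4 7)(5 6 15 13)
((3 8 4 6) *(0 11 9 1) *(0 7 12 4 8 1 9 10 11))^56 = ((1 7 12 4 6 3)(10 11))^56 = (1 12 6)(3 7 4)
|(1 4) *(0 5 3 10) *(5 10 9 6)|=4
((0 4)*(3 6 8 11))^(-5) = (0 4)(3 11 8 6)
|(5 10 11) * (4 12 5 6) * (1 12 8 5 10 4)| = 15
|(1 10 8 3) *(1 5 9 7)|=7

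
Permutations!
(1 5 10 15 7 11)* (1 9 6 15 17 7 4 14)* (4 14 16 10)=(1 5 4 16 10 17 7 11 9 6 15 14)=[0, 5, 2, 3, 16, 4, 15, 11, 8, 6, 17, 9, 12, 13, 1, 14, 10, 7]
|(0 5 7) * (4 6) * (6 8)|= |(0 5 7)(4 8 6)|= 3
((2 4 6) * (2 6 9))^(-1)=(2 9 4)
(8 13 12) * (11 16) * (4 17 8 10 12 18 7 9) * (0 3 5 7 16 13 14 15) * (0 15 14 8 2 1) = (0 3 5 7 9 4 17 2 1)(10 12)(11 13 18 16) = [3, 0, 1, 5, 17, 7, 6, 9, 8, 4, 12, 13, 10, 18, 14, 15, 11, 2, 16]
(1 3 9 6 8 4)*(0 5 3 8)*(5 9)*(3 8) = (0 9 6)(1 3 5 8 4) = [9, 3, 2, 5, 1, 8, 0, 7, 4, 6]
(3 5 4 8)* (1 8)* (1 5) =(1 8 3)(4 5) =[0, 8, 2, 1, 5, 4, 6, 7, 3]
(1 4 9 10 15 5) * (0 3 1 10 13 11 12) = (0 3 1 4 9 13 11 12)(5 10 15) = [3, 4, 2, 1, 9, 10, 6, 7, 8, 13, 15, 12, 0, 11, 14, 5]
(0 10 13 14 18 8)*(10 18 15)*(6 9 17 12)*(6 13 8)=(0 18 6 9 17 12 13 14 15 10 8)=[18, 1, 2, 3, 4, 5, 9, 7, 0, 17, 8, 11, 13, 14, 15, 10, 16, 12, 6]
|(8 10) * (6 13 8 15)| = 5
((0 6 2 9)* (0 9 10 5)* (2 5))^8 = (10)(0 5 6)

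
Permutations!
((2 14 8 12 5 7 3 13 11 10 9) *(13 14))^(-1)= (2 9 10 11 13)(3 7 5 12 8 14)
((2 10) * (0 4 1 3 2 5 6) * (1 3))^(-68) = (0 3 10 6 4 2 5)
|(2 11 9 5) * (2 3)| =5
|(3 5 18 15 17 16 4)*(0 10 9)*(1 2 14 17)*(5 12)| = |(0 10 9)(1 2 14 17 16 4 3 12 5 18 15)| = 33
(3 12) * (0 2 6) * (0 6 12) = (0 2 12 3) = [2, 1, 12, 0, 4, 5, 6, 7, 8, 9, 10, 11, 3]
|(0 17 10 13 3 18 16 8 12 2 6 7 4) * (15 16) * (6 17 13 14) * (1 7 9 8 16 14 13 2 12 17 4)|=|(0 2 4)(1 7)(3 18 15 14 6 9 8 17 10 13)|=30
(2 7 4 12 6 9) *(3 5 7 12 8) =(2 12 6 9)(3 5 7 4 8) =[0, 1, 12, 5, 8, 7, 9, 4, 3, 2, 10, 11, 6]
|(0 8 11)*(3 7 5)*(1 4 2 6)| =12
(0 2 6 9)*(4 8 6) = (0 2 4 8 6 9) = [2, 1, 4, 3, 8, 5, 9, 7, 6, 0]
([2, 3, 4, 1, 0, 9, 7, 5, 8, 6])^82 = [2, 1, 4, 3, 0, 6, 5, 9, 8, 7]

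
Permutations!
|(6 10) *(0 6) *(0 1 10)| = 2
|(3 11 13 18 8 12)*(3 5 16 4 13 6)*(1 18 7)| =|(1 18 8 12 5 16 4 13 7)(3 11 6)| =9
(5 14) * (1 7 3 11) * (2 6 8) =(1 7 3 11)(2 6 8)(5 14) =[0, 7, 6, 11, 4, 14, 8, 3, 2, 9, 10, 1, 12, 13, 5]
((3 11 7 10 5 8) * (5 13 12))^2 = (3 7 13 5)(8 11 10 12)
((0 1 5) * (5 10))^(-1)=(0 5 10 1)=((0 1 10 5))^(-1)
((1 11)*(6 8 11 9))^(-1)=(1 11 8 6 9)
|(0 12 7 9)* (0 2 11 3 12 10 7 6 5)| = 10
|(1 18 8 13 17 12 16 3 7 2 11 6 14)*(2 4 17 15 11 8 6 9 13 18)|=12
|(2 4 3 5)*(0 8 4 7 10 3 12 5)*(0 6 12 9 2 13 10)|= 6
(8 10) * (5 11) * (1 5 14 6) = (1 5 11 14 6)(8 10) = [0, 5, 2, 3, 4, 11, 1, 7, 10, 9, 8, 14, 12, 13, 6]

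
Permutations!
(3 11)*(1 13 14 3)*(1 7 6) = (1 13 14 3 11 7 6) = [0, 13, 2, 11, 4, 5, 1, 6, 8, 9, 10, 7, 12, 14, 3]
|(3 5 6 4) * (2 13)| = 4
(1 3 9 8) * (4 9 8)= (1 3 8)(4 9)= [0, 3, 2, 8, 9, 5, 6, 7, 1, 4]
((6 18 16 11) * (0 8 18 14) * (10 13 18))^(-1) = (0 14 6 11 16 18 13 10 8)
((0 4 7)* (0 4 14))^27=(0 14)(4 7)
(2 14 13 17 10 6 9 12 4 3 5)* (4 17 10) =(2 14 13 10 6 9 12 17 4 3 5) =[0, 1, 14, 5, 3, 2, 9, 7, 8, 12, 6, 11, 17, 10, 13, 15, 16, 4]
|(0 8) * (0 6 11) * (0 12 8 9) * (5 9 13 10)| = |(0 13 10 5 9)(6 11 12 8)| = 20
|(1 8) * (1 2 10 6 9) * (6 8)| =3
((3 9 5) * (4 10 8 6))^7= (3 9 5)(4 6 8 10)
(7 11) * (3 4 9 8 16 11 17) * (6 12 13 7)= (3 4 9 8 16 11 6 12 13 7 17)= [0, 1, 2, 4, 9, 5, 12, 17, 16, 8, 10, 6, 13, 7, 14, 15, 11, 3]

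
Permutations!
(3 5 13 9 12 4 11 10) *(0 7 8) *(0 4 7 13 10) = [13, 1, 2, 5, 11, 10, 6, 8, 4, 12, 3, 0, 7, 9] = (0 13 9 12 7 8 4 11)(3 5 10)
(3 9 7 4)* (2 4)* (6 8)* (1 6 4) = (1 6 8 4 3 9 7 2) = [0, 6, 1, 9, 3, 5, 8, 2, 4, 7]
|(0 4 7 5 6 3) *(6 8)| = 7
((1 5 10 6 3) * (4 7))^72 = ((1 5 10 6 3)(4 7))^72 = (1 10 3 5 6)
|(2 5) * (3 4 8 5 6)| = |(2 6 3 4 8 5)| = 6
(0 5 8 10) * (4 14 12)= (0 5 8 10)(4 14 12)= [5, 1, 2, 3, 14, 8, 6, 7, 10, 9, 0, 11, 4, 13, 12]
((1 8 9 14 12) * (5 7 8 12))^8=((1 12)(5 7 8 9 14))^8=(5 9 7 14 8)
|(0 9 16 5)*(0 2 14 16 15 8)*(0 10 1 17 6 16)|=12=|(0 9 15 8 10 1 17 6 16 5 2 14)|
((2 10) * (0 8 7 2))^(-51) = (0 10 2 7 8) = ((0 8 7 2 10))^(-51)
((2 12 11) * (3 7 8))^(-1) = (2 11 12)(3 8 7)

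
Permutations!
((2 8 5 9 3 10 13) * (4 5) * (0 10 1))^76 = (0 5 13 3 8)(1 4 10 9 2)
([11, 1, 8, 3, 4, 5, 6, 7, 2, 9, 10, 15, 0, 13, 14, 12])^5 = [11, 1, 8, 3, 4, 5, 6, 7, 2, 9, 10, 15, 0, 13, 14, 12]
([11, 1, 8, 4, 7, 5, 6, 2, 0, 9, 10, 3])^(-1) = (0 8 2 7 4 3 11)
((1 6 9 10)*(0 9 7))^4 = ((0 9 10 1 6 7))^4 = (0 6 10)(1 9 7)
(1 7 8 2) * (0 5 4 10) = [5, 7, 1, 3, 10, 4, 6, 8, 2, 9, 0] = (0 5 4 10)(1 7 8 2)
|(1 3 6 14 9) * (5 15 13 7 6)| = |(1 3 5 15 13 7 6 14 9)| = 9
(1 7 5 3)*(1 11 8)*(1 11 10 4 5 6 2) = [0, 7, 1, 10, 5, 3, 2, 6, 11, 9, 4, 8] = (1 7 6 2)(3 10 4 5)(8 11)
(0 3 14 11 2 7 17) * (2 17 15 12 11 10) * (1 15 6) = (0 3 14 10 2 7 6 1 15 12 11 17) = [3, 15, 7, 14, 4, 5, 1, 6, 8, 9, 2, 17, 11, 13, 10, 12, 16, 0]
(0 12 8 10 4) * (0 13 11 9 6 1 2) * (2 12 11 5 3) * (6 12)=(0 11 9 12 8 10 4 13 5 3 2)(1 6)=[11, 6, 0, 2, 13, 3, 1, 7, 10, 12, 4, 9, 8, 5]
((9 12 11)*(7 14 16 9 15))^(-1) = (7 15 11 12 9 16 14)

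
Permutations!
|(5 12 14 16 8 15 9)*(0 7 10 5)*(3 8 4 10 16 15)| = 10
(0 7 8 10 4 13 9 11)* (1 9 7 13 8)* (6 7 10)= (0 13 10 4 8 6 7 1 9 11)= [13, 9, 2, 3, 8, 5, 7, 1, 6, 11, 4, 0, 12, 10]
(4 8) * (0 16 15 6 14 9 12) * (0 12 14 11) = (0 16 15 6 11)(4 8)(9 14) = [16, 1, 2, 3, 8, 5, 11, 7, 4, 14, 10, 0, 12, 13, 9, 6, 15]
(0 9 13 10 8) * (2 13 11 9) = [2, 1, 13, 3, 4, 5, 6, 7, 0, 11, 8, 9, 12, 10] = (0 2 13 10 8)(9 11)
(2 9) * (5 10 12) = [0, 1, 9, 3, 4, 10, 6, 7, 8, 2, 12, 11, 5] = (2 9)(5 10 12)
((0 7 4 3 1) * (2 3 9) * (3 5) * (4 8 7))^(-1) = ((0 4 9 2 5 3 1)(7 8))^(-1) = (0 1 3 5 2 9 4)(7 8)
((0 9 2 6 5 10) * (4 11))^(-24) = ((0 9 2 6 5 10)(4 11))^(-24) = (11)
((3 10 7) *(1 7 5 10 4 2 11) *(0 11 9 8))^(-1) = (0 8 9 2 4 3 7 1 11)(5 10)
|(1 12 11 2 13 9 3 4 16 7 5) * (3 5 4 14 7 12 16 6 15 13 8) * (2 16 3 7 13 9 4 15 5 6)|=12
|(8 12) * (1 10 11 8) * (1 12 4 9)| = 6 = |(12)(1 10 11 8 4 9)|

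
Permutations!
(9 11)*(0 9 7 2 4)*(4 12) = (0 9 11 7 2 12 4) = [9, 1, 12, 3, 0, 5, 6, 2, 8, 11, 10, 7, 4]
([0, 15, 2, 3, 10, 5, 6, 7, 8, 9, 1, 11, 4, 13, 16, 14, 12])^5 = [0, 4, 2, 3, 16, 5, 6, 7, 8, 9, 12, 11, 14, 13, 1, 10, 15]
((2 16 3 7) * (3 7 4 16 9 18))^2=((2 9 18 3 4 16 7))^2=(2 18 4 7 9 3 16)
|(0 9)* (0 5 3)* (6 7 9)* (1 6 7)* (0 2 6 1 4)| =8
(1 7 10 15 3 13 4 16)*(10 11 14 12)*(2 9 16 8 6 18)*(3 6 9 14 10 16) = (1 7 11 10 15 6 18 2 14 12 16)(3 13 4 8 9) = [0, 7, 14, 13, 8, 5, 18, 11, 9, 3, 15, 10, 16, 4, 12, 6, 1, 17, 2]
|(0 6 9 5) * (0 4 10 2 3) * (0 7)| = 9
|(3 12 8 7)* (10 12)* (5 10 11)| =7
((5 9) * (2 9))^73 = (2 9 5)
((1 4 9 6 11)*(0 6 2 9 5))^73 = (0 6 11 1 4 5)(2 9) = ((0 6 11 1 4 5)(2 9))^73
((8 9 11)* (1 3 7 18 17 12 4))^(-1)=(1 4 12 17 18 7 3)(8 11 9)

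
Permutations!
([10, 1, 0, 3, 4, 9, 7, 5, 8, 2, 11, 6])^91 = (0 6 9 10 7 2 11 5)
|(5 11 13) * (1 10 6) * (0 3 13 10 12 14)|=|(0 3 13 5 11 10 6 1 12 14)|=10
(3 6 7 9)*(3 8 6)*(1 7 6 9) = (1 7)(8 9) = [0, 7, 2, 3, 4, 5, 6, 1, 9, 8]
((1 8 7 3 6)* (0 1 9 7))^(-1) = ((0 1 8)(3 6 9 7))^(-1) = (0 8 1)(3 7 9 6)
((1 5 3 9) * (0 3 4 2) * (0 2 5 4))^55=(0 3 9 1 4 5)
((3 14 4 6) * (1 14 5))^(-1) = (1 5 3 6 4 14)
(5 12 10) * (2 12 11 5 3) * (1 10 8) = [0, 10, 12, 2, 4, 11, 6, 7, 1, 9, 3, 5, 8] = (1 10 3 2 12 8)(5 11)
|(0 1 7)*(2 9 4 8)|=12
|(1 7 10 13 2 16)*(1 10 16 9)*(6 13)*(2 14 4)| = 10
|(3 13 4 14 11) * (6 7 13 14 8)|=|(3 14 11)(4 8 6 7 13)|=15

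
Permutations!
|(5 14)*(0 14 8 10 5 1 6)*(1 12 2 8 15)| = |(0 14 12 2 8 10 5 15 1 6)| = 10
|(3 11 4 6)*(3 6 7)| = 4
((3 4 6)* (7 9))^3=(7 9)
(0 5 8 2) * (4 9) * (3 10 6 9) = (0 5 8 2)(3 10 6 9 4) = [5, 1, 0, 10, 3, 8, 9, 7, 2, 4, 6]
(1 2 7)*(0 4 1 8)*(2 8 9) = (0 4 1 8)(2 7 9) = [4, 8, 7, 3, 1, 5, 6, 9, 0, 2]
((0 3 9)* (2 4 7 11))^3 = ((0 3 9)(2 4 7 11))^3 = (2 11 7 4)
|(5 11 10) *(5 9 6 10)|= 6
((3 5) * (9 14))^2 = ((3 5)(9 14))^2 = (14)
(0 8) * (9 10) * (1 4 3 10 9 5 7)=[8, 4, 2, 10, 3, 7, 6, 1, 0, 9, 5]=(0 8)(1 4 3 10 5 7)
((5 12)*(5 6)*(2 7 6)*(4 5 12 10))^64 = ((2 7 6 12)(4 5 10))^64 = (12)(4 5 10)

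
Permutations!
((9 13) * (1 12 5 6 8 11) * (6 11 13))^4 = (13)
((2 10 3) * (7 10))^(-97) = (2 3 10 7)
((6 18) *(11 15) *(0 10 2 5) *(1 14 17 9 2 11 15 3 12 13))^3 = ((0 10 11 3 12 13 1 14 17 9 2 5)(6 18))^3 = (0 3 1 9)(2 10 12 14)(5 11 13 17)(6 18)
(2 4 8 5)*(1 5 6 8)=(1 5 2 4)(6 8)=[0, 5, 4, 3, 1, 2, 8, 7, 6]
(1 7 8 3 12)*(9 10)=(1 7 8 3 12)(9 10)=[0, 7, 2, 12, 4, 5, 6, 8, 3, 10, 9, 11, 1]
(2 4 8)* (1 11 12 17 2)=(1 11 12 17 2 4 8)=[0, 11, 4, 3, 8, 5, 6, 7, 1, 9, 10, 12, 17, 13, 14, 15, 16, 2]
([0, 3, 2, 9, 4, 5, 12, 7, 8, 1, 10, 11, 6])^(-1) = (1 9 3)(6 12)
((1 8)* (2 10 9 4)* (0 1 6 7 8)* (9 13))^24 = (2 4 9 13 10)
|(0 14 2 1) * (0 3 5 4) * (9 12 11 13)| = |(0 14 2 1 3 5 4)(9 12 11 13)| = 28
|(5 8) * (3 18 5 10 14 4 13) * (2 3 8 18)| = |(2 3)(4 13 8 10 14)(5 18)| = 10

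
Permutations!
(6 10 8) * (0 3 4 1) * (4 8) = [3, 0, 2, 8, 1, 5, 10, 7, 6, 9, 4] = (0 3 8 6 10 4 1)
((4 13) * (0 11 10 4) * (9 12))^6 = ((0 11 10 4 13)(9 12))^6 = (0 11 10 4 13)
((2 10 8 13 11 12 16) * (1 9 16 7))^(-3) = (1 11 10 9 12 8 16 7 13 2)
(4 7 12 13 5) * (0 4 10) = (0 4 7 12 13 5 10) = [4, 1, 2, 3, 7, 10, 6, 12, 8, 9, 0, 11, 13, 5]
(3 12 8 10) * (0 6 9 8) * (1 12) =(0 6 9 8 10 3 1 12) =[6, 12, 2, 1, 4, 5, 9, 7, 10, 8, 3, 11, 0]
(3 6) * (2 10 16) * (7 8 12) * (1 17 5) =[0, 17, 10, 6, 4, 1, 3, 8, 12, 9, 16, 11, 7, 13, 14, 15, 2, 5] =(1 17 5)(2 10 16)(3 6)(7 8 12)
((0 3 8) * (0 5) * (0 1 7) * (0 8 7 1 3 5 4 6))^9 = ((0 5 3 7 8 4 6))^9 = (0 3 8 6 5 7 4)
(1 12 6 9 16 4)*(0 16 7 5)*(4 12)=(0 16 12 6 9 7 5)(1 4)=[16, 4, 2, 3, 1, 0, 9, 5, 8, 7, 10, 11, 6, 13, 14, 15, 12]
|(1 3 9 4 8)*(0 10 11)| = |(0 10 11)(1 3 9 4 8)| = 15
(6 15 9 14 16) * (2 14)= (2 14 16 6 15 9)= [0, 1, 14, 3, 4, 5, 15, 7, 8, 2, 10, 11, 12, 13, 16, 9, 6]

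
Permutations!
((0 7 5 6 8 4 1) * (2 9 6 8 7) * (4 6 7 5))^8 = ((0 2 9 7 4 1)(5 8 6))^8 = (0 9 4)(1 2 7)(5 6 8)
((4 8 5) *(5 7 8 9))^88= (4 9 5)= ((4 9 5)(7 8))^88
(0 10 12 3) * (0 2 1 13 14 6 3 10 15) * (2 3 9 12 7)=[15, 13, 1, 3, 4, 5, 9, 2, 8, 12, 7, 11, 10, 14, 6, 0]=(0 15)(1 13 14 6 9 12 10 7 2)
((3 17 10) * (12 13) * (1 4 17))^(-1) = ((1 4 17 10 3)(12 13))^(-1) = (1 3 10 17 4)(12 13)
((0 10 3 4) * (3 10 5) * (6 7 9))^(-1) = ((10)(0 5 3 4)(6 7 9))^(-1) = (10)(0 4 3 5)(6 9 7)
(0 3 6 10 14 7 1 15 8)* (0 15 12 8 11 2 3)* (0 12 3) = (0 12 8 15 11 2)(1 3 6 10 14 7) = [12, 3, 0, 6, 4, 5, 10, 1, 15, 9, 14, 2, 8, 13, 7, 11]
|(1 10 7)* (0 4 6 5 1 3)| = 8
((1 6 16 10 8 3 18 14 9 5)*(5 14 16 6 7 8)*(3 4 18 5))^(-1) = (1 5 3 10 16 18 4 8 7)(9 14)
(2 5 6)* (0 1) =(0 1)(2 5 6) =[1, 0, 5, 3, 4, 6, 2]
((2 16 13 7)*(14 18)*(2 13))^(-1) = (2 16)(7 13)(14 18)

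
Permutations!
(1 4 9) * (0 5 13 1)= [5, 4, 2, 3, 9, 13, 6, 7, 8, 0, 10, 11, 12, 1]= (0 5 13 1 4 9)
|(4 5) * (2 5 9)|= |(2 5 4 9)|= 4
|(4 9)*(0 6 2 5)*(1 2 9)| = 7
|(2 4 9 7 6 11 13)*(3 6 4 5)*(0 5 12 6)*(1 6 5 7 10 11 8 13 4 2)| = |(0 7 2 12 5 3)(1 6 8 13)(4 9 10 11)| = 12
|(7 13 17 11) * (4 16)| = |(4 16)(7 13 17 11)| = 4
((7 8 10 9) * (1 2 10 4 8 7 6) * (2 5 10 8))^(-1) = (1 6 9 10 5)(2 4 8)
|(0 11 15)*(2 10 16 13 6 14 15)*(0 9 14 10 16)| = |(0 11 2 16 13 6 10)(9 14 15)| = 21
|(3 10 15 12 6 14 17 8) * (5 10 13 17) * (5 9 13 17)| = 24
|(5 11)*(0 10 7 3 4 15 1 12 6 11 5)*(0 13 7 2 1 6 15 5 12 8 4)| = |(0 10 2 1 8 4 5 12 15 6 11 13 7 3)| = 14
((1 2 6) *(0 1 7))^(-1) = (0 7 6 2 1)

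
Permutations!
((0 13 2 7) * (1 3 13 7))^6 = (1 13)(2 3)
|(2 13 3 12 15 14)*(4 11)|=6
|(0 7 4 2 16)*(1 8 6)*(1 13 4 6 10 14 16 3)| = |(0 7 6 13 4 2 3 1 8 10 14 16)| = 12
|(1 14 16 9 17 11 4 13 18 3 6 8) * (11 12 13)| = 22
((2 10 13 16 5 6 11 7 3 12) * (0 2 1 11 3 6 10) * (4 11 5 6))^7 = ((0 2)(1 5 10 13 16 6 3 12)(4 11 7))^7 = (0 2)(1 12 3 6 16 13 10 5)(4 11 7)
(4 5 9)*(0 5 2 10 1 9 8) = [5, 9, 10, 3, 2, 8, 6, 7, 0, 4, 1] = (0 5 8)(1 9 4 2 10)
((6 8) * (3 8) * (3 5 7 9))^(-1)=(3 9 7 5 6 8)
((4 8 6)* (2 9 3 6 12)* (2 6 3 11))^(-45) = ((2 9 11)(4 8 12 6))^(-45) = (4 6 12 8)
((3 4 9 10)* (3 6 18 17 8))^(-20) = (3 6)(4 18)(8 10)(9 17)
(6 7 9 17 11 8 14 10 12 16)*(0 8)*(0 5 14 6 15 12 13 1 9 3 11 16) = (0 8 6 7 3 11 5 14 10 13 1 9 17 16 15 12) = [8, 9, 2, 11, 4, 14, 7, 3, 6, 17, 13, 5, 0, 1, 10, 12, 15, 16]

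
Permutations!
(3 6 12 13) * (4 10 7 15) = [0, 1, 2, 6, 10, 5, 12, 15, 8, 9, 7, 11, 13, 3, 14, 4] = (3 6 12 13)(4 10 7 15)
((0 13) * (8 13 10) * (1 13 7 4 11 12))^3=(0 7 12)(1 10 4)(8 11 13)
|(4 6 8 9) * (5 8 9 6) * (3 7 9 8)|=10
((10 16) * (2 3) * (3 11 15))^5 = (2 11 15 3)(10 16)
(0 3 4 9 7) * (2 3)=[2, 1, 3, 4, 9, 5, 6, 0, 8, 7]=(0 2 3 4 9 7)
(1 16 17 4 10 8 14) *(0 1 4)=[1, 16, 2, 3, 10, 5, 6, 7, 14, 9, 8, 11, 12, 13, 4, 15, 17, 0]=(0 1 16 17)(4 10 8 14)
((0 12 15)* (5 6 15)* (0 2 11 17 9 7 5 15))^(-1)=(0 6 5 7 9 17 11 2 15 12)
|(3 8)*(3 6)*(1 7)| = |(1 7)(3 8 6)| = 6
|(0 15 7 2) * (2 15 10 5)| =4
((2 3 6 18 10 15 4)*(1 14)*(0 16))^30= ((0 16)(1 14)(2 3 6 18 10 15 4))^30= (2 6 10 4 3 18 15)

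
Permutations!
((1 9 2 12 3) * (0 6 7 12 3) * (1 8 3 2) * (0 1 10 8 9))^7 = (0 7 1 6 12)(3 8 10 9)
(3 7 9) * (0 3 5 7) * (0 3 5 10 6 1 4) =(0 5 7 9 10 6 1 4) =[5, 4, 2, 3, 0, 7, 1, 9, 8, 10, 6]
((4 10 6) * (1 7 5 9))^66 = (10)(1 5)(7 9)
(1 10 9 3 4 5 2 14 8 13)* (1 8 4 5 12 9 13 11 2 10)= (2 14 4 12 9 3 5 10 13 8 11)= [0, 1, 14, 5, 12, 10, 6, 7, 11, 3, 13, 2, 9, 8, 4]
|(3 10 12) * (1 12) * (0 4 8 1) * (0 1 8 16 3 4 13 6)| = 6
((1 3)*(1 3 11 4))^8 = (1 4 11)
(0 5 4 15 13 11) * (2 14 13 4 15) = (0 5 15 4 2 14 13 11) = [5, 1, 14, 3, 2, 15, 6, 7, 8, 9, 10, 0, 12, 11, 13, 4]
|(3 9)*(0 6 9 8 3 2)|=|(0 6 9 2)(3 8)|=4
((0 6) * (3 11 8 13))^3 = ((0 6)(3 11 8 13))^3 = (0 6)(3 13 8 11)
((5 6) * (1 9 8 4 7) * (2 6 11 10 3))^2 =((1 9 8 4 7)(2 6 5 11 10 3))^2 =(1 8 7 9 4)(2 5 10)(3 6 11)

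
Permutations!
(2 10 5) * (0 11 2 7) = (0 11 2 10 5 7) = [11, 1, 10, 3, 4, 7, 6, 0, 8, 9, 5, 2]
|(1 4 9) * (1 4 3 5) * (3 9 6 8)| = |(1 9 4 6 8 3 5)| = 7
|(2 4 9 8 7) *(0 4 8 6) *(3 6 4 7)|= 6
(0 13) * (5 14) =(0 13)(5 14) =[13, 1, 2, 3, 4, 14, 6, 7, 8, 9, 10, 11, 12, 0, 5]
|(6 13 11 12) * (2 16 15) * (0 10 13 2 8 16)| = 21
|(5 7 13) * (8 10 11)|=|(5 7 13)(8 10 11)|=3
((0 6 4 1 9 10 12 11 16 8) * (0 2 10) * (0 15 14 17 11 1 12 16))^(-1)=((0 6 4 12 1 9 15 14 17 11)(2 10 16 8))^(-1)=(0 11 17 14 15 9 1 12 4 6)(2 8 16 10)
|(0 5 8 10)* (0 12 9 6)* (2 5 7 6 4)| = |(0 7 6)(2 5 8 10 12 9 4)| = 21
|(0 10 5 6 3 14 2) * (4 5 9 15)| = |(0 10 9 15 4 5 6 3 14 2)| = 10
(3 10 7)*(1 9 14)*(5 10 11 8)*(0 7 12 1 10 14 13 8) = (0 7 3 11)(1 9 13 8 5 14 10 12) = [7, 9, 2, 11, 4, 14, 6, 3, 5, 13, 12, 0, 1, 8, 10]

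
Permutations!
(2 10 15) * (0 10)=(0 10 15 2)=[10, 1, 0, 3, 4, 5, 6, 7, 8, 9, 15, 11, 12, 13, 14, 2]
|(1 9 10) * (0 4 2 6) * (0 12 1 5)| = 9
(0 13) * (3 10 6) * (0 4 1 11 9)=(0 13 4 1 11 9)(3 10 6)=[13, 11, 2, 10, 1, 5, 3, 7, 8, 0, 6, 9, 12, 4]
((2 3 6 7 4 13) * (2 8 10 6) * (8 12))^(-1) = (2 3)(4 7 6 10 8 12 13)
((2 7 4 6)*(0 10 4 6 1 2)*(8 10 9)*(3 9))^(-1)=((0 3 9 8 10 4 1 2 7 6))^(-1)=(0 6 7 2 1 4 10 8 9 3)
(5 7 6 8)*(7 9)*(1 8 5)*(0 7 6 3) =[7, 8, 2, 0, 4, 9, 5, 3, 1, 6] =(0 7 3)(1 8)(5 9 6)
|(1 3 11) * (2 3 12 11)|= 6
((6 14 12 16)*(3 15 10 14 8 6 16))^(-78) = (16)(3 10 12 15 14)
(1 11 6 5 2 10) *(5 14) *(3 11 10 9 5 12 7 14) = (1 10)(2 9 5)(3 11 6)(7 14 12) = [0, 10, 9, 11, 4, 2, 3, 14, 8, 5, 1, 6, 7, 13, 12]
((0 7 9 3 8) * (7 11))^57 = ((0 11 7 9 3 8))^57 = (0 9)(3 11)(7 8)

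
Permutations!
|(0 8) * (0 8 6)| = |(8)(0 6)| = 2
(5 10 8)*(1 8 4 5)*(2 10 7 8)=(1 2 10 4 5 7 8)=[0, 2, 10, 3, 5, 7, 6, 8, 1, 9, 4]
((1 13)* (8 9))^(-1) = (1 13)(8 9)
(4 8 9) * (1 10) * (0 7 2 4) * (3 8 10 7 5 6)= (0 5 6 3 8 9)(1 7 2 4 10)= [5, 7, 4, 8, 10, 6, 3, 2, 9, 0, 1]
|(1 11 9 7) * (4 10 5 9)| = 7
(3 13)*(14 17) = [0, 1, 2, 13, 4, 5, 6, 7, 8, 9, 10, 11, 12, 3, 17, 15, 16, 14] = (3 13)(14 17)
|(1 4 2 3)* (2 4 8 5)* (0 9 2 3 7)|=4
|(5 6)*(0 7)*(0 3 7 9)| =2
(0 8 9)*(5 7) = (0 8 9)(5 7) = [8, 1, 2, 3, 4, 7, 6, 5, 9, 0]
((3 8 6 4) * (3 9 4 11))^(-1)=((3 8 6 11)(4 9))^(-1)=(3 11 6 8)(4 9)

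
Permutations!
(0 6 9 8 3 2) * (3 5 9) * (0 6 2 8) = (0 2 6 3 8 5 9) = [2, 1, 6, 8, 4, 9, 3, 7, 5, 0]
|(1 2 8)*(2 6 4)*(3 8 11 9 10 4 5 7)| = 30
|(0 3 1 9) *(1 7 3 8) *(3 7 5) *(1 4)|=10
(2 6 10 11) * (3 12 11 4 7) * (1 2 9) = (1 2 6 10 4 7 3 12 11 9) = [0, 2, 6, 12, 7, 5, 10, 3, 8, 1, 4, 9, 11]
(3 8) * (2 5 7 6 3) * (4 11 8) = (2 5 7 6 3 4 11 8) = [0, 1, 5, 4, 11, 7, 3, 6, 2, 9, 10, 8]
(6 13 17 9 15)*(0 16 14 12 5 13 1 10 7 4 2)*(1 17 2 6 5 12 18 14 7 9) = (0 16 7 4 6 17 1 10 9 15 5 13 2)(14 18) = [16, 10, 0, 3, 6, 13, 17, 4, 8, 15, 9, 11, 12, 2, 18, 5, 7, 1, 14]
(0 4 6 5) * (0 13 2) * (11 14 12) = (0 4 6 5 13 2)(11 14 12) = [4, 1, 0, 3, 6, 13, 5, 7, 8, 9, 10, 14, 11, 2, 12]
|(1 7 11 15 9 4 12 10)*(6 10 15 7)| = 12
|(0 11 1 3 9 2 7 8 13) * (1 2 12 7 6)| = |(0 11 2 6 1 3 9 12 7 8 13)| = 11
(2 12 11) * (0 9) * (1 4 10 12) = [9, 4, 1, 3, 10, 5, 6, 7, 8, 0, 12, 2, 11] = (0 9)(1 4 10 12 11 2)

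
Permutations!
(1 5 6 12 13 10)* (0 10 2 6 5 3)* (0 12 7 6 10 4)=(0 4)(1 3 12 13 2 10)(6 7)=[4, 3, 10, 12, 0, 5, 7, 6, 8, 9, 1, 11, 13, 2]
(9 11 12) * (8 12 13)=(8 12 9 11 13)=[0, 1, 2, 3, 4, 5, 6, 7, 12, 11, 10, 13, 9, 8]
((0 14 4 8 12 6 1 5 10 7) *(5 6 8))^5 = ((0 14 4 5 10 7)(1 6)(8 12))^5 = (0 7 10 5 4 14)(1 6)(8 12)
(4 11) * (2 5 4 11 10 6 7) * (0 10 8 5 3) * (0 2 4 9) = (11)(0 10 6 7 4 8 5 9)(2 3) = [10, 1, 3, 2, 8, 9, 7, 4, 5, 0, 6, 11]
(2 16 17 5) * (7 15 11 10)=(2 16 17 5)(7 15 11 10)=[0, 1, 16, 3, 4, 2, 6, 15, 8, 9, 7, 10, 12, 13, 14, 11, 17, 5]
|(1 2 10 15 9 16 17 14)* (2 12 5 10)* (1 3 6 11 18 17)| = 42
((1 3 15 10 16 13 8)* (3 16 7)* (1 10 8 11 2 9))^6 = (16)(3 15 8 10 7)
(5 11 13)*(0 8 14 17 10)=[8, 1, 2, 3, 4, 11, 6, 7, 14, 9, 0, 13, 12, 5, 17, 15, 16, 10]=(0 8 14 17 10)(5 11 13)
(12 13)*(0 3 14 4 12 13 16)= (0 3 14 4 12 16)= [3, 1, 2, 14, 12, 5, 6, 7, 8, 9, 10, 11, 16, 13, 4, 15, 0]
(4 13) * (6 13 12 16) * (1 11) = (1 11)(4 12 16 6 13) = [0, 11, 2, 3, 12, 5, 13, 7, 8, 9, 10, 1, 16, 4, 14, 15, 6]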